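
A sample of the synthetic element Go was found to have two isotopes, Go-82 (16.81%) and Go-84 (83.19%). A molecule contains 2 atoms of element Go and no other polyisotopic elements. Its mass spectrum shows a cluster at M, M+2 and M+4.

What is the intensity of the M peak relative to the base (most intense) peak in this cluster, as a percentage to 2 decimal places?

4.08%

Binomial terms of (0.1681 + 0.8319)^2: M 0.0283, M+2 0.2797, M+4 0.6921 → M+4 is the base peak.
P(M+4) = C(2,2) × 0.1681^0 × 0.8319^2 = 1 × 1.0000 × 0.69205761 = 0.692058 (base)
P(M) = C(2,0) × 0.1681^2 × 0.8319^0 = 1 × 0.02825761 × 1.0000 = 0.028258
Relative intensity = 0.028258 / 0.692058 × 100 = 4.08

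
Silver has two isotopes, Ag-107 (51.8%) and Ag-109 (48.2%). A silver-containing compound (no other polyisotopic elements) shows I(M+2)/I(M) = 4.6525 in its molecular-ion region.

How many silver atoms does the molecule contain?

5

For n independent Ag atoms, I(M+2)/I(M) = n · (abundance Ag-109) / (abundance Ag-107) = n · 0.482/0.518.
n = 4.6525 × 0.518/0.482 = 5.00 ≈ 5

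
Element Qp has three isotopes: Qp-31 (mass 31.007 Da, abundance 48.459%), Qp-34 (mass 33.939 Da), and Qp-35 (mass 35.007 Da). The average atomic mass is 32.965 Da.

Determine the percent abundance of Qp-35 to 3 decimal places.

Let x and y be the fractions of Qp-34 and Qp-35. Then x + y = 1 − 0.48459 = 0.51541 and 33.939x + 35.007y = 32.965 − 0.48459×31.007 = 17.93931787.
Substituting: 33.939x + 35.007(0.51541 − x) = 17.93931787
(33.939 − 35.007)x = -0.10364  ⇒  x = 0.09704, y = 0.41837
Qp-34: 9.704%, Qp-35: 41.837%.

41.837%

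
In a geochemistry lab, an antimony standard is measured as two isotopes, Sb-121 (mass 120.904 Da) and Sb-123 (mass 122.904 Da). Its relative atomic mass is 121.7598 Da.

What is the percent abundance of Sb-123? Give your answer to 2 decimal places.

Let x be the fractional abundance of Sb-121; then Sb-123 has abundance 1 − x.
120.904·x + 122.904·(1 − x) = 121.7598
(120.904 − 122.904)·x = 121.7598 − 122.904
x = -1.1442 / -2.000 = 0.57210 → 57.21% Sb-121, 42.79% Sb-123.

42.79%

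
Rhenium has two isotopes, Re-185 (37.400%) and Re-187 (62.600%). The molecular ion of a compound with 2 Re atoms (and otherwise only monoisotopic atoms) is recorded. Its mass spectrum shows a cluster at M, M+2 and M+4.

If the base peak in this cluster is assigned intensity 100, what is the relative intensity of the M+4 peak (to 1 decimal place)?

(0.37400 + 0.62600)^2 gives M 0.1399, M+2 0.4682, M+4 0.3919; the largest is M+2.
P(M+2) = C(2,1) × 0.37400^1 × 0.62600^1 = 2 × 0.3740 × 0.6260 = 0.468248 (base)
P(M+4) = C(2,2) × 0.37400^0 × 0.62600^2 = 1 × 1.0000 × 0.391876 = 0.391876
Relative intensity = 0.391876 / 0.468248 × 100 = 83.7

83.7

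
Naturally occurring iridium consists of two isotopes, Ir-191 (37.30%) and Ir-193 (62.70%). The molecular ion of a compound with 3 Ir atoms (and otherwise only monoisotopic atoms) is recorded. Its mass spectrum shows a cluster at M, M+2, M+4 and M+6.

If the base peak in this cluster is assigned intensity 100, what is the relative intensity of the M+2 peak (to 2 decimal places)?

Term probabilities: M 0.0519, M+2 0.2617, M+4 0.4399, M+6 0.2465. Base peak = M+4.
P(M+4) = C(3,2) × 0.3730^1 × 0.6270^2 = 3 × 0.3730 × 0.393129 = 0.439911 (base)
P(M+2) = C(3,1) × 0.3730^2 × 0.6270^1 = 3 × 0.139129 × 0.6270 = 0.261702
Relative intensity = 0.261702 / 0.439911 × 100 = 59.49

59.49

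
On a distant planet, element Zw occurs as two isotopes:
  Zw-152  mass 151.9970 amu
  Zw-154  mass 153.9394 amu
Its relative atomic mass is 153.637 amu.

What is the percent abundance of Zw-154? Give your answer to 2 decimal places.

84.43%

With x = fraction of Zw-152 (so Zw-154 is 1 − x):
151.9970·x + 153.9394·(1 − x) = 153.637
(151.9970 − 153.9394)·x = 153.637 − 153.9394
x = -0.3024 / -1.9424 = 0.15568 → 15.57% Zw-152, 84.43% Zw-154.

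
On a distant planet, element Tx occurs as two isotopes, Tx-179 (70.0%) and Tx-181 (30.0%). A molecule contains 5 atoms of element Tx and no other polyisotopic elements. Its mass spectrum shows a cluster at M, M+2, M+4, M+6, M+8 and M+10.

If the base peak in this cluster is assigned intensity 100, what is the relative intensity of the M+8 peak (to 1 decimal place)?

7.9

Term probabilities: M 0.1681, M+2 0.3601, M+4 0.3087, M+6 0.1323, M+8 0.0284, M+10 0.0024. Base peak = M+2.
P(M+2) = C(5,1) × 0.700^4 × 0.300^1 = 5 × 0.2401 × 0.3000 = 0.360150 (base)
P(M+8) = C(5,4) × 0.700^1 × 0.300^4 = 5 × 0.7000 × 0.0081 = 0.028350
Relative intensity = 0.028350 / 0.360150 × 100 = 7.9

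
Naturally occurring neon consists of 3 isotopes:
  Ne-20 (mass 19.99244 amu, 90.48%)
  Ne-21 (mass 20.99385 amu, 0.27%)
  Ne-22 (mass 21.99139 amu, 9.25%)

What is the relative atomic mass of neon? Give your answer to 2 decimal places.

Ar = Σ fᵢ·mᵢ = 0.9048 × 19.99244 + 0.0027 × 20.99385 + 0.0925 × 21.99139
= 18.089160 + 0.056683 + 2.034204 = 20.180047 amu

20.18 amu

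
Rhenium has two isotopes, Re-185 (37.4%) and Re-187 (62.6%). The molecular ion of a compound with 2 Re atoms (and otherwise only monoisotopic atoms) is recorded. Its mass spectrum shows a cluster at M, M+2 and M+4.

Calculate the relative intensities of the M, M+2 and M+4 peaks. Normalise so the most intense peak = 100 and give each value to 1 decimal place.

Expanding (0.374 + 0.626)^2:
P(M) = 0.374^2 = 0.139876
P(M+2) = 2 × 0.374^1 × 0.626^1 = 0.468248
P(M+4) = 0.626^2 = 0.391876
The M+2 peak is largest (0.468248); scaling to 100 gives 29.9 : 100.0 : 83.7.

29.9 : 100.0 : 83.7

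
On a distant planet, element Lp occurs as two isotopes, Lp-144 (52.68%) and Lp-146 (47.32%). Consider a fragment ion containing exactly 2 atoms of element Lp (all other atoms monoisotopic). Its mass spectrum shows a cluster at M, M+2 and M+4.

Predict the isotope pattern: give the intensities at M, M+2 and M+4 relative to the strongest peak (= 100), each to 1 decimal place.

The 2 Lp atoms are independent, so intensities follow the terms of (0.5268 + 0.4732)^2.
P(M) = 0.5268^2 = 0.277518
P(M+2) = 2 × 0.5268^1 × 0.4732^1 = 0.498564
P(M+4) = 0.4732^2 = 0.223918
The M+2 peak is largest (0.498564); scaling to 100 gives 55.7 : 100.0 : 44.9.

55.7 : 100.0 : 44.9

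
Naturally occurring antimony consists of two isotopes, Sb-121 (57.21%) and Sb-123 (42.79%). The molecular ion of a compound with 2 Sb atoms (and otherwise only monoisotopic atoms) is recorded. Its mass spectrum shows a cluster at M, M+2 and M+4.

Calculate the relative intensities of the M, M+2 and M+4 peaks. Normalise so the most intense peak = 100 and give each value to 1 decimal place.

66.8 : 100.0 : 37.4

The 2 Sb atoms are independent, so intensities follow the terms of (0.5721 + 0.4279)^2.
P(M) = 0.5721^2 = 0.327298
P(M+2) = 2 × 0.5721^1 × 0.4279^1 = 0.489603
P(M+4) = 0.4279^2 = 0.183098
The M+2 peak is largest (0.489603); scaling to 100 gives 66.8 : 100.0 : 37.4.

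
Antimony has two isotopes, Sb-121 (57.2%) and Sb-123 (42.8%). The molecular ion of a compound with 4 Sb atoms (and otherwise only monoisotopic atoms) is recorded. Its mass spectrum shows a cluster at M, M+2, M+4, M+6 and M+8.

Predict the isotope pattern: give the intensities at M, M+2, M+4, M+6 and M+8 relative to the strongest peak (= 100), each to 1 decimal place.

Each Sb atom is independently Sb-121 (p = 0.572) or Sb-123 (q = 0.428); the cluster is the binomial expansion (p + q)^4.
P(M) = 0.572^4 = 0.107049
P(M+2) = 4 × 0.572^3 × 0.428^1 = 0.320400
P(M+4) = 6 × 0.572^2 × 0.428^2 = 0.359609
P(M+6) = 4 × 0.572^1 × 0.428^3 = 0.179385
P(M+8) = 0.428^4 = 0.033556
The M+4 peak is largest (0.359609); scaling to 100 gives 29.8 : 89.1 : 100.0 : 49.9 : 9.3.

29.8 : 89.1 : 100.0 : 49.9 : 9.3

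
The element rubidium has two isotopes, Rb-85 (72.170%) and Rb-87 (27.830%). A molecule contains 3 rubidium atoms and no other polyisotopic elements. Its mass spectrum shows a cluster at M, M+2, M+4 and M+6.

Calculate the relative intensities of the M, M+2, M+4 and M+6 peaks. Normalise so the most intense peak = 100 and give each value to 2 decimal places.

The 3 Rb atoms are independent, so intensities follow the terms of (0.72170 + 0.27830)^3.
P(M) = 0.72170^3 = 0.375898
P(M+2) = 3 × 0.72170^2 × 0.27830^1 = 0.434858
P(M+4) = 3 × 0.72170^1 × 0.27830^2 = 0.167689
P(M+6) = 0.27830^3 = 0.021555
The M+2 peak is largest (0.434858); scaling to 100 gives 86.44 : 100.00 : 38.56 : 4.96.

86.44 : 100.00 : 38.56 : 4.96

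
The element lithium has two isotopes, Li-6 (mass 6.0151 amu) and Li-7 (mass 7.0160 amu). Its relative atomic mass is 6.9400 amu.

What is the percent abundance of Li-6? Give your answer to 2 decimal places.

Let x be the fractional abundance of Li-6; then Li-7 has abundance 1 − x.
6.0151·x + 7.0160·(1 − x) = 6.9400
(6.0151 − 7.0160)·x = 6.9400 − 7.0160
x = -0.0760 / -1.0009 = 0.07593 → 7.59% Li-6, 92.41% Li-7.

7.59%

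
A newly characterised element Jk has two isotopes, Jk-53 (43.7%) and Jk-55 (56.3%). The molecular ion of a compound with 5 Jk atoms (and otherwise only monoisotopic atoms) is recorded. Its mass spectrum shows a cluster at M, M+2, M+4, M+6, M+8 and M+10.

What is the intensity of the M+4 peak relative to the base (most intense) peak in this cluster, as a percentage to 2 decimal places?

77.62%

(0.437 + 0.563)^5 gives M 0.0159, M+2 0.1027, M+4 0.2645, M+6 0.3408, M+8 0.2195, M+10 0.0566; the largest is M+6.
P(M+6) = C(5,3) × 0.437^2 × 0.563^3 = 10 × 0.190969 × 0.17845355 = 0.340791 (base)
P(M+4) = C(5,2) × 0.437^3 × 0.563^2 = 10 × 0.08345345 × 0.316969 = 0.264522
Relative intensity = 0.264522 / 0.340791 × 100 = 77.62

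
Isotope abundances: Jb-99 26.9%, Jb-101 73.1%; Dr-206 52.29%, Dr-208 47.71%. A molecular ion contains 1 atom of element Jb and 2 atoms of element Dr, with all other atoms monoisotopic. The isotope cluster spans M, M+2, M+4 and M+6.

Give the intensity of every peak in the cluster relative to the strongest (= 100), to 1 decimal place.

Element Jb pattern (n=1): 0.2690 : 0.7310
Element Dr pattern (n=2): 0.27342441 : 0.49895118 : 0.22762441
Convolve the two distributions (both contribute in 2-u steps):
  M: 0.2690×0.27342441 = 0.073551
  M+2: 0.2690×0.49895118 + 0.7310×0.27342441 = 0.334091
  M+4: 0.2690×0.22762441 + 0.7310×0.49895118 = 0.425964
  M+6: 0.7310×0.22762441 = 0.166393
Scale to base peak (0.425964) = 100: 17.3 : 78.4 : 100.0 : 39.1

17.3 : 78.4 : 100.0 : 39.1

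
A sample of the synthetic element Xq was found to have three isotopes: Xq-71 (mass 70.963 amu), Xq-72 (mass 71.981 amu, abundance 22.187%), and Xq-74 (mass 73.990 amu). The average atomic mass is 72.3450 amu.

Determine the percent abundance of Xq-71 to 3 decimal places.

39.619%

The remaining 77.813% is split between Xq-71 (fraction x) and Xq-74 (fraction 0.77813 − x).
Substituting: 70.963x + 73.990(0.77813 − x) = 56.37457553
(70.963 − 73.990)x = -1.19926317  ⇒  x = 0.39619, y = 0.38194
Xq-71: 39.619%, Xq-74: 38.194%.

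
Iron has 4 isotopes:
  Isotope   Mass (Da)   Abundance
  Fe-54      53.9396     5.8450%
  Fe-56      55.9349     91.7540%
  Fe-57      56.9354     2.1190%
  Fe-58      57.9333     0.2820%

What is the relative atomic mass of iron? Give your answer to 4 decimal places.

55.8451 Da

Ar = Σ fᵢ·mᵢ = 0.058450 × 53.9396 + 0.917540 × 55.9349 + 0.021190 × 56.9354 + 0.002820 × 57.9333
= 3.15277 + 51.32251 + 1.20646 + 0.16337 = 55.84511 Da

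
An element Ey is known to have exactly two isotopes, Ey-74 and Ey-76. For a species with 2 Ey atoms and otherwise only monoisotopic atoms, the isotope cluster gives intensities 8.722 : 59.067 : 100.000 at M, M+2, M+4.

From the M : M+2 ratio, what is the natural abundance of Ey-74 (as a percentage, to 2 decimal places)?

Write p for the Ey-74 fraction. I(M+2)/I(M) = [C(2,1)·p^1·(1−p)] / p^2 = 2·(1−p)/p = 59.067/8.722 = 6.7722
(1−p)/p = 6.7722/2 = 3.3861  ⇒  p = 1/(1 + 3.3861) = 0.2280
Ey-74: 22.80%, Ey-76: 77.20%.

22.80%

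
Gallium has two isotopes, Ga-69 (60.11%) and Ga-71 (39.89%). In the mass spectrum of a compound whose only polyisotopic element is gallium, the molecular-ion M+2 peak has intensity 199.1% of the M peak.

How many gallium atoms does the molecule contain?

3

For n independent Ga atoms, I(M+2)/I(M) = n · (abundance Ga-71) / (abundance Ga-69) = n · 0.3989/0.6011.
n = 1.991 × 0.6011/0.3989 = 3.00 ≈ 3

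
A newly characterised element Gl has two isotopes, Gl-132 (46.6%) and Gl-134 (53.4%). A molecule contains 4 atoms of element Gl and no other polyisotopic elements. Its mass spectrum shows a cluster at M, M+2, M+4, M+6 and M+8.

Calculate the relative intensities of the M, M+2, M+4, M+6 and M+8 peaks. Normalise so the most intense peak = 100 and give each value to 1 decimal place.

Expanding (0.466 + 0.534)^4:
P(M) = 0.466^4 = 0.047157
P(M+2) = 4 × 0.466^3 × 0.534^1 = 0.216152
P(M+4) = 6 × 0.466^2 × 0.534^2 = 0.371540
P(M+6) = 4 × 0.466^1 × 0.534^3 = 0.283837
P(M+8) = 0.534^4 = 0.081314
The M+4 peak is largest (0.371540); scaling to 100 gives 12.7 : 58.2 : 100.0 : 76.4 : 21.9.

12.7 : 58.2 : 100.0 : 76.4 : 21.9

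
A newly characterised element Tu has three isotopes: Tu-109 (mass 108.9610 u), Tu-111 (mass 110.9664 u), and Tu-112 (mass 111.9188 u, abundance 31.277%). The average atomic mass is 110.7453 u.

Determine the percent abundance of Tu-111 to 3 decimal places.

42.844%

The remaining 68.723% is split between Tu-109 (fraction x) and Tu-111 (fraction 0.68723 − x).
Substituting: 108.9610x + 110.9664(0.68723 − x) = 75.740456924
(108.9610 − 110.9664)x = -0.518982148  ⇒  x = 0.25879, y = 0.42844
Tu-109: 25.879%, Tu-111: 42.844%.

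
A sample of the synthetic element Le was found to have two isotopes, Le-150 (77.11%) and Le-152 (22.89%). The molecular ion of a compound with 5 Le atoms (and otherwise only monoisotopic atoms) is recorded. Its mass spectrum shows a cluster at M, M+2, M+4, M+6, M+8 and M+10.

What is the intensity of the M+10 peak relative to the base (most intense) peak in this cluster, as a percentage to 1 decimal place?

0.2%

Binomial terms of (0.7711 + 0.2289)^5: M 0.2726, M+2 0.4046, M+4 0.2402, M+6 0.0713, M+8 0.0106, M+10 0.0006 → M+2 is the base peak.
P(M+2) = C(5,1) × 0.7711^4 × 0.2289^1 = 5 × 0.35354346 × 0.2289 = 0.404630 (base)
P(M+10) = C(5,5) × 0.7711^0 × 0.2289^5 = 1 × 1.0000 × 0.00062839 = 0.000628
Relative intensity = 0.000628 / 0.404630 × 100 = 0.2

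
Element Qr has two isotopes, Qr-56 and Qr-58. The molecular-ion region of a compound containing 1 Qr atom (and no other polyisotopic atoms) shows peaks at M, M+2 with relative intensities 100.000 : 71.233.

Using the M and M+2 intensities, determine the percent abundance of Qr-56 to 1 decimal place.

Let p = fractional abundance of Qr-56. I(M+2)/I(M) = [C(1,1)·p^0·(1−p)] / p^1 = 1·(1−p)/p = 71.233/100.000 = 0.7123
(1−p)/p = 0.7123/1 = 0.7123  ⇒  p = 1/(1 + 0.7123) = 0.5840
Qr-56: 58.4%, Qr-58: 41.6%.

58.4%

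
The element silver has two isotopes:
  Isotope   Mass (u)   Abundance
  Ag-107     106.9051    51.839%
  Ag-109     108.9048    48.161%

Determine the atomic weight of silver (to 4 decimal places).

Ar = Σ fᵢ·mᵢ = 0.51839 × 106.9051 + 0.48161 × 108.9048
= 55.41853 + 52.44964 = 107.86817 u

107.8682 u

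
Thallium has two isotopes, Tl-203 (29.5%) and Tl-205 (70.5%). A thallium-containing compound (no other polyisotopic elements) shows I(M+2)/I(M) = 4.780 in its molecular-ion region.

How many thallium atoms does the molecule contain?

The M+2/M ratio from n Tl atoms is n · q/p = n · 0.705/0.295.
n = 4.780 × 0.295/0.705 = 2.00 ≈ 2

2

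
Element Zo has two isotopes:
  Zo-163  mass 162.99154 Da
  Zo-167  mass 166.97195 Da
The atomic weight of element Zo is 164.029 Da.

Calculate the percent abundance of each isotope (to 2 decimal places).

Let x be the fractional abundance of Zo-163; then Zo-167 has abundance 1 − x.
162.99154·x + 166.97195·(1 − x) = 164.029
(162.99154 − 166.97195)·x = 164.029 − 166.97195
x = -2.94295 / -3.98041 = 0.73936 → 73.94% Zo-163, 26.06% Zo-167.

Zo-163: 73.94%, Zo-167: 26.06%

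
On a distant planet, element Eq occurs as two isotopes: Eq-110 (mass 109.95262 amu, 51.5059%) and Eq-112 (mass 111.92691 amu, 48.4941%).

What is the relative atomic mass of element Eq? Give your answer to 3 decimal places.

110.910 amu

Weight each isotope mass by its fractional abundance: 0.515059 × 109.95262 + 0.484941 × 111.92691
= 56.632087 + 54.277948 = 110.910035 amu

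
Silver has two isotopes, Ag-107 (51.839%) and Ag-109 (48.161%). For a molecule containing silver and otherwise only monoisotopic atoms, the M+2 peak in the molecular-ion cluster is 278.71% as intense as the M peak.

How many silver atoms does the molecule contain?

With n Ag atoms, P(M+2)/P(M) = C(n,1)·p^(n−1)q / p^n = n·q/p = n · 0.48161/0.51839.
n = 2.7871 × 0.51839/0.48161 = 3.00 ≈ 3

3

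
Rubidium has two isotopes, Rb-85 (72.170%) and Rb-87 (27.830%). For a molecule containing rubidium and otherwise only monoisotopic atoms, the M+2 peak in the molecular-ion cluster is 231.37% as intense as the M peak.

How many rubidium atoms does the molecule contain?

For n independent Rb atoms, I(M+2)/I(M) = n · (abundance Rb-87) / (abundance Rb-85) = n · 0.27830/0.72170.
n = 2.3137 × 0.72170/0.27830 = 6.00 ≈ 6

6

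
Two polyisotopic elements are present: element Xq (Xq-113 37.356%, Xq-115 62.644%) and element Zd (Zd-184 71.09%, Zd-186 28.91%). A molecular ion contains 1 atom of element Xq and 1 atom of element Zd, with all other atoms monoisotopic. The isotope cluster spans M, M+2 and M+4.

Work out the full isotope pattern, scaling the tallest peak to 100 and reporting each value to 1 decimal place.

Element Xq pattern (n=1): 0.37356 : 0.62644
Element Zd pattern (n=1): 0.7109 : 0.2891
Convolve the two distributions (both contribute in 2-u steps):
  M: 0.37356×0.7109 = 0.265564
  M+2: 0.37356×0.2891 + 0.62644×0.7109 = 0.553332
  M+4: 0.62644×0.2891 = 0.181104
Scale to base peak (0.553332) = 100: 48.0 : 100.0 : 32.7

48.0 : 100.0 : 32.7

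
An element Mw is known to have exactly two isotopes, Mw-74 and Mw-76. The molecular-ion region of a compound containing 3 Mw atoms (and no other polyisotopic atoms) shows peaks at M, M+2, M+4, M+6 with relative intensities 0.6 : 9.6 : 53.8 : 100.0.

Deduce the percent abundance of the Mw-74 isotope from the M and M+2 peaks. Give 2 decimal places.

Write p for the Mw-74 fraction. I(M+2)/I(M) = [C(3,1)·p^2·(1−p)] / p^3 = 3·(1−p)/p = 9.6/0.6 = 16.0000
(1−p)/p = 16.0000/3 = 5.3333  ⇒  p = 1/(1 + 5.3333) = 0.1579
Mw-74: 15.79%, Mw-76: 84.21%.

15.79%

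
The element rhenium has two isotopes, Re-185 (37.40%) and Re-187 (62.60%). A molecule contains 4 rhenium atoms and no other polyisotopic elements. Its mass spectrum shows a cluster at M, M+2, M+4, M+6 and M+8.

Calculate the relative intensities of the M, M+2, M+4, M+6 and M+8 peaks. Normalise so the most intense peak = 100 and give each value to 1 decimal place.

Expanding (0.3740 + 0.6260)^4:
P(M) = 0.3740^4 = 0.019565
P(M+2) = 4 × 0.3740^3 × 0.6260^1 = 0.130993
P(M+4) = 6 × 0.3740^2 × 0.6260^2 = 0.328884
P(M+6) = 4 × 0.3740^1 × 0.6260^3 = 0.366990
P(M+8) = 0.6260^4 = 0.153567
The M+6 peak is largest (0.366990); scaling to 100 gives 5.3 : 35.7 : 89.6 : 100.0 : 41.8.

5.3 : 35.7 : 89.6 : 100.0 : 41.8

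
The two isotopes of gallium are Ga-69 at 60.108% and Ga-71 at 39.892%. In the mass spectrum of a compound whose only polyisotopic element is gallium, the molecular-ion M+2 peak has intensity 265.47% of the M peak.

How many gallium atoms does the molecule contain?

With n Ga atoms, P(M+2)/P(M) = C(n,1)·p^(n−1)q / p^n = n·q/p = n · 0.39892/0.60108.
n = 2.6547 × 0.60108/0.39892 = 4.00 ≈ 4

4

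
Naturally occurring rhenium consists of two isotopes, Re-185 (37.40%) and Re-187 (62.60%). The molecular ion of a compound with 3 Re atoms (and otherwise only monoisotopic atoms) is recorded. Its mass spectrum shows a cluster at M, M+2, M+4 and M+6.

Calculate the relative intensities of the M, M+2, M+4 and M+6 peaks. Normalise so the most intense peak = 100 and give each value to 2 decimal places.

Each Re atom is independently Re-185 (p = 0.3740) or Re-187 (q = 0.6260); the cluster is the binomial expansion (p + q)^3.
P(M) = 0.3740^3 = 0.052314
P(M+2) = 3 × 0.3740^2 × 0.6260^1 = 0.262687
P(M+4) = 3 × 0.3740^1 × 0.6260^2 = 0.439685
P(M+6) = 0.6260^3 = 0.245314
The M+4 peak is largest (0.439685); scaling to 100 gives 11.90 : 59.74 : 100.00 : 55.79.

11.90 : 59.74 : 100.00 : 55.79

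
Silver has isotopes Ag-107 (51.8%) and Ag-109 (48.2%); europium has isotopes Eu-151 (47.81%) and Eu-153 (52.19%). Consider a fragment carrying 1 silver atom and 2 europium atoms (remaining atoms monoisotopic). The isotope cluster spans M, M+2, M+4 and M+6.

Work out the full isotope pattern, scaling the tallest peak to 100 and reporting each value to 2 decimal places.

31.03 : 96.61 : 100.00 : 34.40

Silver pattern (n=1): 0.5180 : 0.4820
Europium pattern (n=2): 0.22857961 : 0.49904078 : 0.27237961
Convolve the two distributions (both contribute in 2-u steps):
  M: 0.5180×0.22857961 = 0.118404
  M+2: 0.5180×0.49904078 + 0.4820×0.22857961 = 0.368678
  M+4: 0.5180×0.27237961 + 0.4820×0.49904078 = 0.381630
  M+6: 0.4820×0.27237961 = 0.131287
Scale to base peak (0.381630) = 100: 31.03 : 96.61 : 100.00 : 34.40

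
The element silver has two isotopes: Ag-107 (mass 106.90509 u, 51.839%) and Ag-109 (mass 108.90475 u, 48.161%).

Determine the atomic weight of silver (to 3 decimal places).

Average mass = Σ (abundance × isotope mass) = 0.51839 × 106.90509 + 0.48161 × 108.90475
= 55.418530 + 52.449617 = 107.868147 u

107.868 u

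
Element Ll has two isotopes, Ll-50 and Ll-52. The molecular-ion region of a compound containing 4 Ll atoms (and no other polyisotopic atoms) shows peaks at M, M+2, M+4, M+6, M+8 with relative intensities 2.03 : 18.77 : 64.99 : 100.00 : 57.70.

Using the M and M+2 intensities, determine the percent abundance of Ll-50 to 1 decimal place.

30.2%

If p is the fraction of Ll that is Ll-50, then I(M+2)/I(M) = [C(4,1)·p^3·(1−p)] / p^4 = 4·(1−p)/p = 18.77/2.03 = 9.2463
(1−p)/p = 9.2463/4 = 2.3116  ⇒  p = 1/(1 + 2.3116) = 0.3020
Ll-50: 30.2%, Ll-52: 69.8%.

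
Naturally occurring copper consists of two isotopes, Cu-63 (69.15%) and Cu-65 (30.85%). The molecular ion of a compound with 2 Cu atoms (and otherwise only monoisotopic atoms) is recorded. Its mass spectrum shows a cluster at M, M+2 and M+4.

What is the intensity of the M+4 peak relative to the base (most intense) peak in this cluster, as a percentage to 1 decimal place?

19.9%

Term probabilities: M 0.4782, M+2 0.4267, M+4 0.0952. Base peak = M.
P(M) = C(2,0) × 0.6915^2 × 0.3085^0 = 1 × 0.47817225 × 1.0000 = 0.478172 (base)
P(M+4) = C(2,2) × 0.6915^0 × 0.3085^2 = 1 × 1.0000 × 0.09517225 = 0.095172
Relative intensity = 0.095172 / 0.478172 × 100 = 19.9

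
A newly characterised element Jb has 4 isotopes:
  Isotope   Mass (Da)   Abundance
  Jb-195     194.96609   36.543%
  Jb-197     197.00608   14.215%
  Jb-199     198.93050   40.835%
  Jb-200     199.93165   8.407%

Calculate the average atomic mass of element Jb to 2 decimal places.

197.29 Da

The abundance-weighted mean is 0.36543 × 194.96609 + 0.14215 × 197.00608 + 0.40835 × 198.93050 + 0.08407 × 199.93165
= 71.246458 + 28.004414 + 81.233270 + 16.808254 = 197.292396 Da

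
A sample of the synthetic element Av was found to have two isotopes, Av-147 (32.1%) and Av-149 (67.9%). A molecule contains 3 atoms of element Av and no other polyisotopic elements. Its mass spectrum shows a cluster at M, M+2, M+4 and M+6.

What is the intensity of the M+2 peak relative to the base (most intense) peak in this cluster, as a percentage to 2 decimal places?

Binomial terms of (0.321 + 0.679)^3: M 0.0331, M+2 0.2099, M+4 0.4440, M+6 0.3130 → M+4 is the base peak.
P(M+4) = C(3,2) × 0.321^1 × 0.679^2 = 3 × 0.3210 × 0.461041 = 0.443982 (base)
P(M+2) = C(3,1) × 0.321^2 × 0.679^1 = 3 × 0.103041 × 0.6790 = 0.209895
Relative intensity = 0.209895 / 0.443982 × 100 = 47.28

47.28%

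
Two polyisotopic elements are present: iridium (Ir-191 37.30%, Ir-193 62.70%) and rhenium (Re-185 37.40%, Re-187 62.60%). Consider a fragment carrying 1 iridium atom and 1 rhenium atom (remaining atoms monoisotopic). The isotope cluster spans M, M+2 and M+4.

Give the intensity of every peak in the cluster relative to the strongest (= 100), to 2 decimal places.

Iridium pattern (n=1): 0.3730 : 0.6270
Rhenium pattern (n=1): 0.3740 : 0.6260
Convolve the two distributions (both contribute in 2-u steps):
  M: 0.3730×0.3740 = 0.139502
  M+2: 0.3730×0.6260 + 0.6270×0.3740 = 0.467996
  M+4: 0.6270×0.6260 = 0.392502
Scale to base peak (0.467996) = 100: 29.81 : 100.00 : 83.87

29.81 : 100.00 : 83.87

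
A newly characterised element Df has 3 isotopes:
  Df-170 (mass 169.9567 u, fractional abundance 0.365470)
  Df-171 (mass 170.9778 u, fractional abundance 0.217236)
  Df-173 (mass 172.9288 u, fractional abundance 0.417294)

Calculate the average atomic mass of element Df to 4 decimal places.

Weight each isotope mass by its fractional abundance: 0.365470 × 169.9567 + 0.217236 × 170.9778 + 0.417294 × 172.9288
= 62.11408 + 37.14253 + 72.16215 = 171.41876 u

171.4188 u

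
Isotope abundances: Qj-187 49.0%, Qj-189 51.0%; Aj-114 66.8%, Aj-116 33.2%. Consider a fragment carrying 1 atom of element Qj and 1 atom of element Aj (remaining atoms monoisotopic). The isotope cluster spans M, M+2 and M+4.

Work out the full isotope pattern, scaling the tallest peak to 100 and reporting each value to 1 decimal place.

65.0 : 100.0 : 33.6

Element Qj pattern (n=1): 0.4900 : 0.5100
Element Aj pattern (n=1): 0.6680 : 0.3320
Convolve the two distributions (both contribute in 2-u steps):
  M: 0.4900×0.6680 = 0.327320
  M+2: 0.4900×0.3320 + 0.5100×0.6680 = 0.503360
  M+4: 0.5100×0.3320 = 0.169320
Scale to base peak (0.503360) = 100: 65.0 : 100.0 : 33.6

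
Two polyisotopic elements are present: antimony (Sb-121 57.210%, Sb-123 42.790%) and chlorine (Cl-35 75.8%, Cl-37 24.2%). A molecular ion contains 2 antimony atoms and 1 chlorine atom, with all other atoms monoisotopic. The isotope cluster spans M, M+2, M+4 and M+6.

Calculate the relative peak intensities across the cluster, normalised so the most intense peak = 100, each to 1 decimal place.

55.1 : 100.0 : 57.1 : 9.8

Antimony pattern (n=2): 0.32729841 : 0.48960318 : 0.18309841
Chlorine pattern (n=1): 0.7580 : 0.2420
Convolve the two distributions (both contribute in 2-u steps):
  M: 0.32729841×0.7580 = 0.248092
  M+2: 0.32729841×0.2420 + 0.48960318×0.7580 = 0.450325
  M+4: 0.48960318×0.2420 + 0.18309841×0.7580 = 0.257273
  M+6: 0.18309841×0.2420 = 0.044310
Scale to base peak (0.450325) = 100: 55.1 : 100.0 : 57.1 : 9.8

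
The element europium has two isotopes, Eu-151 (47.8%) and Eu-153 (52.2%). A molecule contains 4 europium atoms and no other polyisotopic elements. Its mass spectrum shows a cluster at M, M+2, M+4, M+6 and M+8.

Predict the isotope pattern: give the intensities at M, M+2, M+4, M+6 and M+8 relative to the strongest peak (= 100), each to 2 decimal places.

The 4 Eu atoms are independent, so intensities follow the terms of (0.478 + 0.522)^4.
P(M) = 0.478^4 = 0.052205
P(M+2) = 4 × 0.478^3 × 0.522^1 = 0.228042
P(M+4) = 6 × 0.478^2 × 0.522^2 = 0.373549
P(M+6) = 4 × 0.478^1 × 0.522^3 = 0.271956
P(M+8) = 0.522^4 = 0.074248
The M+4 peak is largest (0.373549); scaling to 100 gives 13.98 : 61.05 : 100.00 : 72.80 : 19.88.

13.98 : 61.05 : 100.00 : 72.80 : 19.88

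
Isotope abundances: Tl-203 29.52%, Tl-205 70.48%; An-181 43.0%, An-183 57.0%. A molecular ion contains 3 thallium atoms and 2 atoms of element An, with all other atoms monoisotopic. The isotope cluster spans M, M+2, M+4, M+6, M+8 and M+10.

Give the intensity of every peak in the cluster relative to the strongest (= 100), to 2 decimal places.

1.40 : 13.72 : 52.91 : 100.00 : 92.45 : 33.43

Thallium pattern (n=3): 0.02572463 : 0.18425524 : 0.43991564 : 0.35010449
Element An pattern (n=2): 0.1849 : 0.4902 : 0.3249
Convolve the two distributions (both contribute in 2-u steps):
  M: 0.02572463×0.1849 = 0.004756
  M+2: 0.02572463×0.4902 + 0.18425524×0.1849 = 0.046679
  M+4: 0.02572463×0.3249 + 0.18425524×0.4902 + 0.43991564×0.1849 = 0.180020
  M+6: 0.18425524×0.3249 + 0.43991564×0.4902 + 0.35010449×0.1849 = 0.340245
  M+8: 0.43991564×0.3249 + 0.35010449×0.4902 = 0.314550
  M+10: 0.35010449×0.3249 = 0.113749
Scale to base peak (0.340245) = 100: 1.40 : 13.72 : 52.91 : 100.00 : 92.45 : 33.43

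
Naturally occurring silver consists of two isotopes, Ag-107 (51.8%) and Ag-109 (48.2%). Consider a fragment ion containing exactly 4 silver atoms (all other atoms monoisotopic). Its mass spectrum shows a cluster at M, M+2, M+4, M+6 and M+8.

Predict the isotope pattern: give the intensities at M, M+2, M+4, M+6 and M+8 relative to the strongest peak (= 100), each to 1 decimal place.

Expanding (0.518 + 0.482)^4:
P(M) = 0.518^4 = 0.071998
P(M+2) = 4 × 0.518^3 × 0.482^1 = 0.267976
P(M+4) = 6 × 0.518^2 × 0.482^2 = 0.374029
P(M+6) = 4 × 0.518^1 × 0.482^3 = 0.232023
P(M+8) = 0.482^4 = 0.053974
The M+4 peak is largest (0.374029); scaling to 100 gives 19.2 : 71.6 : 100.0 : 62.0 : 14.4.

19.2 : 71.6 : 100.0 : 62.0 : 14.4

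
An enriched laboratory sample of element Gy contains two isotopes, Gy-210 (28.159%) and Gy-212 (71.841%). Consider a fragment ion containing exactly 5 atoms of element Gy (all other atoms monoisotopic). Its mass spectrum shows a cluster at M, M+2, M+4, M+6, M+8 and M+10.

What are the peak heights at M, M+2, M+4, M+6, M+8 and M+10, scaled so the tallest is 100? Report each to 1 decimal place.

Each Gy atom is independently Gy-210 (p = 0.28159) or Gy-212 (q = 0.71841); the cluster is the binomial expansion (p + q)^5.
P(M) = 0.28159^5 = 0.001770
P(M+2) = 5 × 0.28159^4 × 0.71841^1 = 0.022585
P(M+4) = 10 × 0.28159^3 × 0.71841^2 = 0.115238
P(M+6) = 10 × 0.28159^2 × 0.71841^3 = 0.294003
P(M+8) = 5 × 0.28159^1 × 0.71841^4 = 0.375039
P(M+10) = 0.71841^5 = 0.191365
The M+8 peak is largest (0.375039); scaling to 100 gives 0.5 : 6.0 : 30.7 : 78.4 : 100.0 : 51.0.

0.5 : 6.0 : 30.7 : 78.4 : 100.0 : 51.0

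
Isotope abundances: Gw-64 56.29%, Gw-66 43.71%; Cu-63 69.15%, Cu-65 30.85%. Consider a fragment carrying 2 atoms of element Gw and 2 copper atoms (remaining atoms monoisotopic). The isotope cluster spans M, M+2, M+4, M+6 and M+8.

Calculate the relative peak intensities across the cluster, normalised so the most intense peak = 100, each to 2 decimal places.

Element Gw pattern (n=2): 0.31685641 : 0.49208718 : 0.19105641
Copper pattern (n=2): 0.47817225 : 0.4266555 : 0.09517225
Convolve the two distributions (both contribute in 2-u steps):
  M: 0.31685641×0.47817225 = 0.151512
  M+2: 0.31685641×0.4266555 + 0.49208718×0.47817225 = 0.370491
  M+4: 0.31685641×0.09517225 + 0.49208718×0.4266555 + 0.19105641×0.47817225 = 0.331466
  M+6: 0.49208718×0.09517225 + 0.19105641×0.4266555 = 0.128348
  M+8: 0.19105641×0.09517225 = 0.018183
Scale to base peak (0.370491) = 100: 40.89 : 100.00 : 89.47 : 34.64 : 4.91

40.89 : 100.00 : 89.47 : 34.64 : 4.91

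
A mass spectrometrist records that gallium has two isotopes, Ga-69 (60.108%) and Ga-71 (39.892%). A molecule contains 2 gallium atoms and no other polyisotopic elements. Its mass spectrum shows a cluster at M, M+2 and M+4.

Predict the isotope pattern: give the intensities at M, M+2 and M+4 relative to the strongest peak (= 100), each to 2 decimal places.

75.34 : 100.00 : 33.18

The 2 Ga atoms are independent, so intensities follow the terms of (0.60108 + 0.39892)^2.
P(M) = 0.60108^2 = 0.361297
P(M+2) = 2 × 0.60108^1 × 0.39892^1 = 0.479566
P(M+4) = 0.39892^2 = 0.159137
The M+2 peak is largest (0.479566); scaling to 100 gives 75.34 : 100.00 : 33.18.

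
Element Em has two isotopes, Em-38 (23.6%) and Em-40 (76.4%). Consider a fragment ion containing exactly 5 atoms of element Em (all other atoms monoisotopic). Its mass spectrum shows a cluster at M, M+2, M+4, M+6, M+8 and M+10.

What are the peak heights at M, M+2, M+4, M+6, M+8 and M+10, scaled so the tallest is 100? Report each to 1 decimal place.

0.2 : 2.9 : 19.1 : 61.8 : 100.0 : 64.7

The 5 Em atoms are independent, so intensities follow the terms of (0.236 + 0.764)^5.
P(M) = 0.236^5 = 0.000732
P(M+2) = 5 × 0.236^4 × 0.764^1 = 0.011850
P(M+4) = 10 × 0.236^3 × 0.764^2 = 0.076722
P(M+6) = 10 × 0.236^2 × 0.764^3 = 0.248373
P(M+8) = 5 × 0.236^1 × 0.764^4 = 0.402027
P(M+10) = 0.764^5 = 0.260296
The M+8 peak is largest (0.402027); scaling to 100 gives 0.2 : 2.9 : 19.1 : 61.8 : 100.0 : 64.7.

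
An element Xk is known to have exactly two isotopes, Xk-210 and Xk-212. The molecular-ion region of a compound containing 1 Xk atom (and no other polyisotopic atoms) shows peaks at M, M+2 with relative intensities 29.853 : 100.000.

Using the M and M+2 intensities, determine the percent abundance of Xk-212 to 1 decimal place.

Write p for the Xk-210 fraction. I(M+2)/I(M) = [C(1,1)·p^0·(1−p)] / p^1 = 1·(1−p)/p = 100.000/29.853 = 3.3497
(1−p)/p = 3.3497/1 = 3.3497  ⇒  p = 1/(1 + 3.3497) = 0.2299
Xk-210: 23.0%, Xk-212: 77.0%.

77.0%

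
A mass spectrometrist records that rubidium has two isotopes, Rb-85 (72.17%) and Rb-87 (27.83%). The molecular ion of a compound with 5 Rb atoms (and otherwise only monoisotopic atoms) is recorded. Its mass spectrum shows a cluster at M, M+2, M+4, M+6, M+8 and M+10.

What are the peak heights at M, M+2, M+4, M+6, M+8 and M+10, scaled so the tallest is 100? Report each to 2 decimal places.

51.86 : 100.00 : 77.12 : 29.74 : 5.73 : 0.44

Each Rb atom is independently Rb-85 (p = 0.7217) or Rb-87 (q = 0.2783); the cluster is the binomial expansion (p + q)^5.
P(M) = 0.7217^5 = 0.195787
P(M+2) = 5 × 0.7217^4 × 0.2783^1 = 0.377494
P(M+4) = 10 × 0.7217^3 × 0.2783^2 = 0.291136
P(M+6) = 10 × 0.7217^2 × 0.2783^3 = 0.112267
P(M+8) = 5 × 0.7217^1 × 0.2783^4 = 0.021646
P(M+10) = 0.2783^5 = 0.001669
The M+2 peak is largest (0.377494); scaling to 100 gives 51.86 : 100.00 : 77.12 : 29.74 : 5.73 : 0.44.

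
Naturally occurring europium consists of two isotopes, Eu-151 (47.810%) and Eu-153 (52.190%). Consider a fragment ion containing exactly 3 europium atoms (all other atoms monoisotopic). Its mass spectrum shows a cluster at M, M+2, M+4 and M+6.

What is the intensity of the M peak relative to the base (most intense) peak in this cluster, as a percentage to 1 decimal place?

Binomial terms of (0.47810 + 0.52190)^3: M 0.1093, M+2 0.3579, M+4 0.3907, M+6 0.1422 → M+4 is the base peak.
P(M+4) = C(3,2) × 0.47810^1 × 0.52190^2 = 3 × 0.4781 × 0.27237961 = 0.390674 (base)
P(M) = C(3,0) × 0.47810^3 × 0.52190^0 = 1 × 0.10928391 × 1.0000 = 0.109284
Relative intensity = 0.109284 / 0.390674 × 100 = 28.0

28.0%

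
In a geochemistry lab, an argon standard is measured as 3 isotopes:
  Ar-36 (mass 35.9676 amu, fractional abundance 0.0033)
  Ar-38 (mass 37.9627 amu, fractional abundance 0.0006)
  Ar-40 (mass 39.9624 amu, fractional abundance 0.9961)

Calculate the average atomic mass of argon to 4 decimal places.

Average mass = Σ (abundance × isotope mass) = 0.0033 × 35.9676 + 0.0006 × 37.9627 + 0.9961 × 39.9624
= 0.11869 + 0.02278 + 39.80655 = 39.94802 amu

39.9480 amu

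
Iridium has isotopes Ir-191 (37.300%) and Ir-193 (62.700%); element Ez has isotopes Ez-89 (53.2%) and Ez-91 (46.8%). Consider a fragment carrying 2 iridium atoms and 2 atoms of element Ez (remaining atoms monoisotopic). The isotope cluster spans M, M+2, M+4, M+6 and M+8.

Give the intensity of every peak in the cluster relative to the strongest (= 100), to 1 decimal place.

Iridium pattern (n=2): 0.139129 : 0.467742 : 0.393129
Element Ez pattern (n=2): 0.283024 : 0.497952 : 0.219024
Convolve the two distributions (both contribute in 2-u steps):
  M: 0.139129×0.283024 = 0.039377
  M+2: 0.139129×0.497952 + 0.467742×0.283024 = 0.201662
  M+4: 0.139129×0.219024 + 0.467742×0.497952 + 0.393129×0.283024 = 0.374651
  M+6: 0.467742×0.219024 + 0.393129×0.497952 = 0.298206
  M+8: 0.393129×0.219024 = 0.086105
Scale to base peak (0.374651) = 100: 10.5 : 53.8 : 100.0 : 79.6 : 23.0

10.5 : 53.8 : 100.0 : 79.6 : 23.0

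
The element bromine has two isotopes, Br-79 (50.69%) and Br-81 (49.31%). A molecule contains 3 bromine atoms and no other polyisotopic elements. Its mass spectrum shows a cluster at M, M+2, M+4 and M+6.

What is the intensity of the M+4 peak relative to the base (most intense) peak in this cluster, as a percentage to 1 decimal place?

97.3%

Binomial terms of (0.5069 + 0.4931)^3: M 0.1302, M+2 0.3801, M+4 0.3698, M+6 0.1199 → M+2 is the base peak.
P(M+2) = C(3,1) × 0.5069^2 × 0.4931^1 = 3 × 0.25694761 × 0.4931 = 0.380103 (base)
P(M+4) = C(3,2) × 0.5069^1 × 0.4931^2 = 3 × 0.5069 × 0.24314761 = 0.369755
Relative intensity = 0.369755 / 0.380103 × 100 = 97.3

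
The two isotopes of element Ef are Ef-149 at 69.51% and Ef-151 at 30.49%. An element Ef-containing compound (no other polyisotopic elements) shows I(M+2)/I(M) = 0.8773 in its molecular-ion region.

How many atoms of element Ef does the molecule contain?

The M+2/M ratio from n Ef atoms is n · q/p = n · 0.3049/0.6951.
n = 0.8773 × 0.6951/0.3049 = 2.00 ≈ 2

2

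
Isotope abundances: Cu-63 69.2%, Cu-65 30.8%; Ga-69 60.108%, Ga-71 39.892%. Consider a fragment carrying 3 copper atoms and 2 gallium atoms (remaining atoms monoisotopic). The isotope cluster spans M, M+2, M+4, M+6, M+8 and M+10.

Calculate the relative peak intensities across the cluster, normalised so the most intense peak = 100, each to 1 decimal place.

35.6 : 94.9 : 100.0 : 52.2 : 13.5 : 1.4

Copper pattern (n=3): 0.33137389 : 0.44247034 : 0.19693766 : 0.02921811
Gallium pattern (n=2): 0.36129717 : 0.47956567 : 0.15913717
Convolve the two distributions (both contribute in 2-u steps):
  M: 0.33137389×0.36129717 = 0.119724
  M+2: 0.33137389×0.47956567 + 0.44247034×0.36129717 = 0.318779
  M+4: 0.33137389×0.15913717 + 0.44247034×0.47956567 + 0.19693766×0.36129717 = 0.336081
  M+6: 0.44247034×0.15913717 + 0.19693766×0.47956567 + 0.02921811×0.36129717 = 0.175414
  M+8: 0.19693766×0.15913717 + 0.02921811×0.47956567 = 0.045352
  M+10: 0.02921811×0.15913717 = 0.004650
Scale to base peak (0.336081) = 100: 35.6 : 94.9 : 100.0 : 52.2 : 13.5 : 1.4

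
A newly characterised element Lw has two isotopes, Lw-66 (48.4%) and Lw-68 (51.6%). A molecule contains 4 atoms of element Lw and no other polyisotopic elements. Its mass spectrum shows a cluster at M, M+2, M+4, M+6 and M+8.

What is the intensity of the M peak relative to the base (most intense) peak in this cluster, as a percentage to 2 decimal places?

(0.484 + 0.516)^4 gives M 0.0549, M+2 0.2340, M+4 0.3742, M+6 0.2660, M+8 0.0709; the largest is M+4.
P(M+4) = C(4,2) × 0.484^2 × 0.516^2 = 6 × 0.234256 × 0.266256 = 0.374232 (base)
P(M) = C(4,0) × 0.484^4 × 0.516^0 = 1 × 0.05487587 × 1.0000 = 0.054876
Relative intensity = 0.054876 / 0.374232 × 100 = 14.66

14.66%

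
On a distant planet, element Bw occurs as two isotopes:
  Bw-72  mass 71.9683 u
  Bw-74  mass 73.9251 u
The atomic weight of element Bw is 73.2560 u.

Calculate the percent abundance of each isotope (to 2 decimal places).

With x = fraction of Bw-72 (so Bw-74 is 1 − x):
71.9683·x + 73.9251·(1 − x) = 73.2560
(71.9683 − 73.9251)·x = 73.2560 − 73.9251
x = -0.6691 / -1.9568 = 0.34194 → 34.19% Bw-72, 65.81% Bw-74.

Bw-72: 34.19%, Bw-74: 65.81%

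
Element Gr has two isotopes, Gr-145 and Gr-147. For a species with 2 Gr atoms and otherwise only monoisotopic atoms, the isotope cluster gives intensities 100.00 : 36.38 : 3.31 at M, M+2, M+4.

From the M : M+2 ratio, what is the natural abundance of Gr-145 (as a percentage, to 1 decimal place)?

If p is the fraction of Gr that is Gr-145, then I(M+2)/I(M) = [C(2,1)·p^1·(1−p)] / p^2 = 2·(1−p)/p = 36.38/100.00 = 0.3638
(1−p)/p = 0.3638/2 = 0.1819  ⇒  p = 1/(1 + 0.1819) = 0.8461
Gr-145: 84.6%, Gr-147: 15.4%.

84.6%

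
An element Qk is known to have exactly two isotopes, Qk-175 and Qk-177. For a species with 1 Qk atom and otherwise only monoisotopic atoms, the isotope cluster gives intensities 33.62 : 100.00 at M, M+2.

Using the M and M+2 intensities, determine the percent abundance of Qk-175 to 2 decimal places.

Write p for the Qk-175 fraction. I(M+2)/I(M) = [C(1,1)·p^0·(1−p)] / p^1 = 1·(1−p)/p = 100.00/33.62 = 2.9744
(1−p)/p = 2.9744/1 = 2.9744  ⇒  p = 1/(1 + 2.9744) = 0.2516
Qk-175: 25.16%, Qk-177: 74.84%.

25.16%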